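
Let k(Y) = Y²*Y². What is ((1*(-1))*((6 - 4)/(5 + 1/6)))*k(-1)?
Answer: -12/31 ≈ -0.38710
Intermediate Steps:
k(Y) = Y⁴
((1*(-1))*((6 - 4)/(5 + 1/6)))*k(-1) = ((1*(-1))*((6 - 4)/(5 + 1/6)))*(-1)⁴ = -2/(5 + ⅙)*1 = -2/31/6*1 = -2*6/31*1 = -1*12/31*1 = -12/31*1 = -12/31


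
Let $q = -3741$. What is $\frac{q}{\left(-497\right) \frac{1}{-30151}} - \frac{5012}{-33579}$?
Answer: $- \frac{541076736275}{2384109} \approx -2.2695 \cdot 10^{5}$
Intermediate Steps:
$\frac{q}{\left(-497\right) \frac{1}{-30151}} - \frac{5012}{-33579} = - \frac{3741}{\left(-497\right) \frac{1}{-30151}} - \frac{5012}{-33579} = - \frac{3741}{\left(-497\right) \left(- \frac{1}{30151}\right)} - - \frac{716}{4797} = - \frac{3741}{\frac{497}{30151}} + \frac{716}{4797} = \left(-3741\right) \frac{30151}{497} + \frac{716}{4797} = - \frac{112794891}{497} + \frac{716}{4797} = - \frac{541076736275}{2384109}$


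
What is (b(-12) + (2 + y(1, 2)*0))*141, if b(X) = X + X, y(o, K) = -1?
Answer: -3102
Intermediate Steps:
b(X) = 2*X
(b(-12) + (2 + y(1, 2)*0))*141 = (2*(-12) + (2 - 1*0))*141 = (-24 + (2 + 0))*141 = (-24 + 2)*141 = -22*141 = -3102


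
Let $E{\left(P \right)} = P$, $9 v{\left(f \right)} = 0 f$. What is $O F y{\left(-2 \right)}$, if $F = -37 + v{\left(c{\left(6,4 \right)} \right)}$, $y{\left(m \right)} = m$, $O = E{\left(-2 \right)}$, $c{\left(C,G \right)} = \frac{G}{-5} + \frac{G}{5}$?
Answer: $-148$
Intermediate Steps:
$c{\left(C,G \right)} = 0$ ($c{\left(C,G \right)} = G \left(- \frac{1}{5}\right) + G \frac{1}{5} = - \frac{G}{5} + \frac{G}{5} = 0$)
$v{\left(f \right)} = 0$ ($v{\left(f \right)} = \frac{0 f}{9} = \frac{1}{9} \cdot 0 = 0$)
$O = -2$
$F = -37$ ($F = -37 + 0 = -37$)
$O F y{\left(-2 \right)} = \left(-2\right) \left(-37\right) \left(-2\right) = 74 \left(-2\right) = -148$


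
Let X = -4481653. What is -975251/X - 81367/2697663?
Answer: 2266239878762/12089989476939 ≈ 0.18745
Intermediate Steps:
-975251/X - 81367/2697663 = -975251/(-4481653) - 81367/2697663 = -975251*(-1/4481653) - 81367*1/2697663 = 975251/4481653 - 81367/2697663 = 2266239878762/12089989476939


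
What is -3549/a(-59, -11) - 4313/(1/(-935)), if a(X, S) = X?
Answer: 237930194/59 ≈ 4.0327e+6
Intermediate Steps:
-3549/a(-59, -11) - 4313/(1/(-935)) = -3549/(-59) - 4313/(1/(-935)) = -3549*(-1/59) - 4313/(-1/935) = 3549/59 - 4313*(-935) = 3549/59 + 4032655 = 237930194/59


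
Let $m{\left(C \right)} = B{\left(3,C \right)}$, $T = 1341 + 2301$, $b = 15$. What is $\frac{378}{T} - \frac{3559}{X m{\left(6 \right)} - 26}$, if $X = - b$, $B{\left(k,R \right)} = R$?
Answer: $\frac{2167621}{70412} \approx 30.785$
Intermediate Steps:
$T = 3642$
$m{\left(C \right)} = C$
$X = -15$ ($X = \left(-1\right) 15 = -15$)
$\frac{378}{T} - \frac{3559}{X m{\left(6 \right)} - 26} = \frac{378}{3642} - \frac{3559}{\left(-15\right) 6 - 26} = 378 \cdot \frac{1}{3642} - \frac{3559}{-90 - 26} = \frac{63}{607} - \frac{3559}{-116} = \frac{63}{607} - - \frac{3559}{116} = \frac{63}{607} + \frac{3559}{116} = \frac{2167621}{70412}$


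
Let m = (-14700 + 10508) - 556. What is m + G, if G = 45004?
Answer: 40256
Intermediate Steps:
m = -4748 (m = -4192 - 556 = -4748)
m + G = -4748 + 45004 = 40256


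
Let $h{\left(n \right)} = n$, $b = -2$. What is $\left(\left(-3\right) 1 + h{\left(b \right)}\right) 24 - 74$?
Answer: $-194$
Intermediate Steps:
$\left(\left(-3\right) 1 + h{\left(b \right)}\right) 24 - 74 = \left(\left(-3\right) 1 - 2\right) 24 - 74 = \left(-3 - 2\right) 24 - 74 = \left(-5\right) 24 - 74 = -120 - 74 = -194$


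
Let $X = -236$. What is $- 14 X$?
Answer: $3304$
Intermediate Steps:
$- 14 X = \left(-14\right) \left(-236\right) = 3304$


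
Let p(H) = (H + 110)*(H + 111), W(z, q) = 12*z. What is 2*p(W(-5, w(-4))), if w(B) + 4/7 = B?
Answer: 5100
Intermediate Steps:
w(B) = -4/7 + B
p(H) = (110 + H)*(111 + H)
2*p(W(-5, w(-4))) = 2*(12210 + (12*(-5))**2 + 221*(12*(-5))) = 2*(12210 + (-60)**2 + 221*(-60)) = 2*(12210 + 3600 - 13260) = 2*2550 = 5100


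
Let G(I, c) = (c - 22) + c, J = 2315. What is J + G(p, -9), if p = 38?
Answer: 2275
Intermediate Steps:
G(I, c) = -22 + 2*c (G(I, c) = (-22 + c) + c = -22 + 2*c)
J + G(p, -9) = 2315 + (-22 + 2*(-9)) = 2315 + (-22 - 18) = 2315 - 40 = 2275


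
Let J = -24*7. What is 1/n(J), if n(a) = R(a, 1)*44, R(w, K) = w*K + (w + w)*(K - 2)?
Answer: 1/7392 ≈ 0.00013528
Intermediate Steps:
J = -168
R(w, K) = K*w + 2*w*(-2 + K) (R(w, K) = K*w + (2*w)*(-2 + K) = K*w + 2*w*(-2 + K))
n(a) = -44*a (n(a) = (a*(-4 + 3*1))*44 = (a*(-4 + 3))*44 = (a*(-1))*44 = -a*44 = -44*a)
1/n(J) = 1/(-44*(-168)) = 1/7392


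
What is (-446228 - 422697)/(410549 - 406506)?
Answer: -868925/4043 ≈ -214.92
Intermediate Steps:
(-446228 - 422697)/(410549 - 406506) = -868925/4043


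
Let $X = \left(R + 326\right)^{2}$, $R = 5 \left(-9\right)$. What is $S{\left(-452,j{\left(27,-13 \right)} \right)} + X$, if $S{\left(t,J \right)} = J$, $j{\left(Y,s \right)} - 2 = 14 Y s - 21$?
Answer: $74028$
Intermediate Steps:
$j{\left(Y,s \right)} = -19 + 14 Y s$ ($j{\left(Y,s \right)} = 2 + \left(14 Y s - 21\right) = 2 + \left(-21 + 14 Y s\right) = -19 + 14 Y s$)
$R = -45$
$X = 78961$ ($X = \left(-45 + 326\right)^{2} = 281^{2} = 78961$)
$S{\left(-452,j{\left(27,-13 \right)} \right)} + X = \left(-19 + 14 \cdot 27 \left(-13\right)\right) + 78961 = \left(-19 - 4914\right) + 78961 = -4933 + 78961 = 74028$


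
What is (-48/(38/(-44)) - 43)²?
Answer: 57121/361 ≈ 158.23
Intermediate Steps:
(-48/(38/(-44)) - 43)² = (-48/(38*(-1/44)) - 43)² = (-48/(-19/22) - 43)² = (-48*(-22/19) - 43)² = (1056/19 - 43)² = (239/19)² = 57121/361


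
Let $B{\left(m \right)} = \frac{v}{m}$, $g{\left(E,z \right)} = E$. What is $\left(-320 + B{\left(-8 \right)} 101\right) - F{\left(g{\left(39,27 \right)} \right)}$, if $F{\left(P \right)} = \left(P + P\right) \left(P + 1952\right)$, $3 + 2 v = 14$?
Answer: $- \frac{2490999}{16} \approx -1.5569 \cdot 10^{5}$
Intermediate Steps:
$v = \frac{11}{2}$ ($v = - \frac{3}{2} + \frac{1}{2} \cdot 14 = - \frac{3}{2} + 7 = \frac{11}{2} \approx 5.5$)
$F{\left(P \right)} = 2 P \left(1952 + P\right)$
$B{\left(m \right)} = \frac{11}{2 m}$
$\left(-320 + B{\left(-8 \right)} 101\right) - F{\left(g{\left(39,27 \right)} \right)} = \left(-320 + \frac{11}{2 \left(-8\right)} 101\right) - 2 \cdot 39 \left(1952 + 39\right) = \left(-320 + \frac{11}{2} \left(- \frac{1}{8}\right) 101\right) - 2 \cdot 39 \cdot 1991 = \left(-320 - \frac{1111}{16}\right) - 155298 = - \frac{6231}{16} - 155298 = - \frac{2490999}{16}$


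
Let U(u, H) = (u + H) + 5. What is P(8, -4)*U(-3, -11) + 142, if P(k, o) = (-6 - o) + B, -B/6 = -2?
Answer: 52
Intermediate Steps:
B = 12 (B = -6*(-2) = 12)
P(k, o) = 6 - o (P(k, o) = (-6 - o) + 12 = 6 - o)
U(u, H) = 5 + H + u (U(u, H) = (H + u) + 5 = 5 + H + u)
P(8, -4)*U(-3, -11) + 142 = (6 - 1*(-4))*(5 - 11 - 3) + 142 = (6 + 4)*(-9) + 142 = 10*(-9) + 142 = -90 + 142 = 52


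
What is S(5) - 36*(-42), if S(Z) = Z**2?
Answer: 1537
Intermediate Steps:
S(5) - 36*(-42) = 5**2 - 36*(-42) = 25 + 1512 = 1537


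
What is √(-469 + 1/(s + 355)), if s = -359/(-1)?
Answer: I*√239093610/714 ≈ 21.656*I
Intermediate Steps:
s = 359 (s = -359*(-1) = 359)
√(-469 + 1/(s + 355)) = √(-469 + 1/(359 + 355)) = √(-469 + 1/714) = √(-334865/714) = I*√239093610/714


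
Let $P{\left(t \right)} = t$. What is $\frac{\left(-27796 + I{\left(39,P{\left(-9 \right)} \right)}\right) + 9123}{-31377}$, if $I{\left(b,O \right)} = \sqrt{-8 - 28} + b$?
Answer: $\frac{18634}{31377} - \frac{2 i}{10459} \approx 0.59387 - 0.00019122 i$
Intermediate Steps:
$I{\left(b,O \right)} = b + 6 i$ ($I{\left(b,O \right)} = \sqrt{-36} + b = 6 i + b = b + 6 i$)
$\frac{\left(-27796 + I{\left(39,P{\left(-9 \right)} \right)}\right) + 9123}{-31377} = \frac{\left(-27796 + \left(39 + 6 i\right)\right) + 9123}{-31377} = \left(\left(-27757 + 6 i\right) + 9123\right) \left(- \frac{1}{31377}\right) = \left(-18634 + 6 i\right) \left(- \frac{1}{31377}\right) = \frac{18634}{31377} - \frac{2 i}{10459}$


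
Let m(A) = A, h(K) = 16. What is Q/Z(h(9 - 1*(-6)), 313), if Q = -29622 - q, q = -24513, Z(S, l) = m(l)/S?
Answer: -81744/313 ≈ -261.16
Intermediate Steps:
Z(S, l) = l/S
Q = -5109 (Q = -29622 - 1*(-24513) = -29622 + 24513 = -5109)
Q/Z(h(9 - 1*(-6)), 313) = -5109/(313/16) = -5109/(313*(1/16)) = -5109/313/16 = -5109*16/313 = -81744/313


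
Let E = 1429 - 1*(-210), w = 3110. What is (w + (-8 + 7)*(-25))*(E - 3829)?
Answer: -6865650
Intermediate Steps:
E = 1639 (E = 1429 + 210 = 1639)
(w + (-8 + 7)*(-25))*(E - 3829) = (3110 + (-8 + 7)*(-25))*(1639 - 3829) = (3110 - 1*(-25))*(-2190) = (3110 + 25)*(-2190) = 3135*(-2190) = -6865650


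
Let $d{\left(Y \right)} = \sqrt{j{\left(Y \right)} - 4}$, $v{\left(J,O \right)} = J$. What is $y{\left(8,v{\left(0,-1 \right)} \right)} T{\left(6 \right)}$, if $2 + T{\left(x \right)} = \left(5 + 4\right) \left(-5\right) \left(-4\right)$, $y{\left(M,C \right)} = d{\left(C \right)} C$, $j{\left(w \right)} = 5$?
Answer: $0$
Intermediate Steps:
$d{\left(Y \right)} = 1$ ($d{\left(Y \right)} = \sqrt{5 - 4} = \sqrt{1} = 1$)
$y{\left(M,C \right)} = C$ ($y{\left(M,C \right)} = 1 C = C$)
$T{\left(x \right)} = 178$ ($T{\left(x \right)} = -2 + \left(5 + 4\right) \left(-5\right) \left(-4\right) = -2 + 9 \left(-5\right) \left(-4\right) = -2 - -180 = -2 + 180 = 178$)
$y{\left(8,v{\left(0,-1 \right)} \right)} T{\left(6 \right)} = 0 \cdot 178 = 0$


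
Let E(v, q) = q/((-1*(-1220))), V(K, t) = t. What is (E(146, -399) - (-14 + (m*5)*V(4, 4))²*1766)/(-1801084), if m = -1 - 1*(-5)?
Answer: 9385089519/2197322480 ≈ 4.2711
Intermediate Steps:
m = 4 (m = -1 + 5 = 4)
E(v, q) = q/1220
(E(146, -399) - (-14 + (m*5)*V(4, 4))²*1766)/(-1801084) = ((1/1220)*(-399) - (-14 + (4*5)*4)²*1766)/(-1801084) = (-399/1220 - (-14 + 20*4)²*1766)*(-1/1801084) = (-399/1220 - (-14 + 80)²*1766)*(-1/1801084) = (-399/1220 - 66²*1766)*(-1/1801084) = (-399/1220 - 4356*1766)*(-1/1801084) = (-399/1220 - 1*7692696)*(-1/1801084) = (-399/1220 - 7692696)*(-1/1801084) = -9385089519/1220*(-1/1801084) = 9385089519/2197322480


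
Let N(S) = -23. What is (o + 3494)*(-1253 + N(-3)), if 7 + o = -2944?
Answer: -692868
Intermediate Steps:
o = -2951 (o = -7 - 2944 = -2951)
(o + 3494)*(-1253 + N(-3)) = (-2951 + 3494)*(-1253 - 23) = 543*(-1276) = -692868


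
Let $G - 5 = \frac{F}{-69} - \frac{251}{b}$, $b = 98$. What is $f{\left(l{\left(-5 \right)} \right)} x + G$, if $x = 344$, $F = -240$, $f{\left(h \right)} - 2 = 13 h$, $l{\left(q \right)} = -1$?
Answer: $- \frac{8515799}{2254} \approx -3778.1$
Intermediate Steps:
$f{\left(h \right)} = 2 + 13 h$
$G = \frac{13337}{2254}$ ($G = 5 - \left(- \frac{80}{23} + \frac{251}{98}\right) = 5 - - \frac{2067}{2254} = 5 + \left(\frac{80}{23} - \frac{251}{98}\right) = 5 + \frac{2067}{2254} = \frac{13337}{2254} \approx 5.917$)
$f{\left(l{\left(-5 \right)} \right)} x + G = \left(2 + 13 \left(-1\right)\right) 344 + \frac{13337}{2254} = \left(2 - 13\right) 344 + \frac{13337}{2254} = \left(-11\right) 344 + \frac{13337}{2254} = -3784 + \frac{13337}{2254} = - \frac{8515799}{2254}$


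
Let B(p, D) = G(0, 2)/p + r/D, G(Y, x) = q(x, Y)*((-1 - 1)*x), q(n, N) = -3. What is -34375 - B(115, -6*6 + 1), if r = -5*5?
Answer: -27672534/805 ≈ -34376.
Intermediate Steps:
r = -25
G(Y, x) = 6*x (G(Y, x) = -3*(-1 - 1)*x = -(-6)*x = 6*x)
B(p, D) = -25/D + 12/p (B(p, D) = (6*2)/p - 25/D = 12/p - 25/D = -25/D + 12/p)
-34375 - B(115, -6*6 + 1) = -34375 - (-25/(-6*6 + 1) + 12/115) = -34375 - (-25/(-36 + 1) + 12*(1/115)) = -34375 - (-25/(-35) + 12/115) = -34375 - (-25*(-1/35) + 12/115) = -34375 - (5/7 + 12/115) = -34375 - 1*659/805 = -34375 - 659/805 = -27672534/805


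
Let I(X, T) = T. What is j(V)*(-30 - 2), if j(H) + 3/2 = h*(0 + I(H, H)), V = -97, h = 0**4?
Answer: 48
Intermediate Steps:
h = 0
j(H) = -3/2 (j(H) = -3/2 + 0*(0 + H) = -3/2 + 0*H = -3/2 + 0 = -3/2)
j(V)*(-30 - 2) = -3*(-30 - 2)/2 = -3/2*(-32) = 48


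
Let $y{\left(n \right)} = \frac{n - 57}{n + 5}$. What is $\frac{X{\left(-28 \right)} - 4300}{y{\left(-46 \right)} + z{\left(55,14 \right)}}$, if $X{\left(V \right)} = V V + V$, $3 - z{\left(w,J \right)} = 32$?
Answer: $\frac{72652}{543} \approx 133.8$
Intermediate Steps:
$z{\left(w,J \right)} = -29$ ($z{\left(w,J \right)} = 3 - 32 = -29$)
$y{\left(n \right)} = \frac{-57 + n}{5 + n}$
$X{\left(V \right)} = V + V^{2}$ ($X{\left(V \right)} = V^{2} + V = V + V^{2}$)
$\frac{X{\left(-28 \right)} - 4300}{y{\left(-46 \right)} + z{\left(55,14 \right)}} = \frac{- 28 \left(1 - 28\right) - 4300}{\frac{-57 - 46}{5 - 46} - 29} = \frac{\left(-28\right) \left(-27\right) - 4300}{\frac{1}{-41} \left(-103\right) - 29} = \frac{756 - 4300}{\left(- \frac{1}{41}\right) \left(-103\right) - 29} = - \frac{3544}{\frac{103}{41} - 29} = - \frac{3544}{- \frac{1086}{41}} = \left(-3544\right) \left(- \frac{41}{1086}\right) = \frac{72652}{543}$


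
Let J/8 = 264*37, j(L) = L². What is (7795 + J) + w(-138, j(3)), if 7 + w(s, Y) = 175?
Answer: 86107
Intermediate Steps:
w(s, Y) = 168 (w(s, Y) = -7 + 175 = 168)
J = 78144 (J = 8*(264*37) = 8*9768 = 78144)
(7795 + J) + w(-138, j(3)) = (7795 + 78144) + 168 = 85939 + 168 = 86107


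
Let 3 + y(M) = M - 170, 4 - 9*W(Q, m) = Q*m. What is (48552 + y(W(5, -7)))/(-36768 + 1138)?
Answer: -14515/10689 ≈ -1.3579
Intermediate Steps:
W(Q, m) = 4/9 - Q*m/9
y(M) = -173 + M (y(M) = -3 + (M - 170) = -3 + (-170 + M) = -173 + M)
(48552 + y(W(5, -7)))/(-36768 + 1138) = (48552 + (-173 + (4/9 - ⅑*5*(-7))))/(-36768 + 1138) = (48552 + (-173 + (4/9 + 35/9)))/(-35630) = (48552 + (-173 + 13/3))*(-1/35630) = (48552 - 506/3)*(-1/35630) = (145150/3)*(-1/35630) = -14515/10689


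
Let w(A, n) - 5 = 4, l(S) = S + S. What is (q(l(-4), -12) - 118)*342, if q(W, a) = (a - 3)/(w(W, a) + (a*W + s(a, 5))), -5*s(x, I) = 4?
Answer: -21051126/521 ≈ -40405.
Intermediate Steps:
l(S) = 2*S
s(x, I) = -4/5 (s(x, I) = -1/5*4 = -4/5)
w(A, n) = 9 (w(A, n) = 5 + 4 = 9)
q(W, a) = (-3 + a)/(41/5 + W*a) (q(W, a) = (a - 3)/(9 + (a*W - 4/5)) = (-3 + a)/(9 + (W*a - 4/5)) = (-3 + a)/(9 + (-4/5 + W*a)) = (-3 + a)/(41/5 + W*a))
(q(l(-4), -12) - 118)*342 = (5*(-3 - 12)/(41 + 5*(2*(-4))*(-12)) - 118)*342 = (5*(-15)/(41 + 5*(-8)*(-12)) - 118)*342 = (5*(-15)/(41 + 480) - 118)*342 = (5*(-15)/521 - 118)*342 = (5*(1/521)*(-15) - 118)*342 = (-75/521 - 118)*342 = -61553/521*342 = -21051126/521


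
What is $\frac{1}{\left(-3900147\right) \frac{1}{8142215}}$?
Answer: $- \frac{8142215}{3900147} \approx -2.0877$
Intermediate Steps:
$\frac{1}{\left(-3900147\right) \frac{1}{8142215}} = \frac{1}{- \frac{3900147}{8142215}} = - \frac{8142215}{3900147}$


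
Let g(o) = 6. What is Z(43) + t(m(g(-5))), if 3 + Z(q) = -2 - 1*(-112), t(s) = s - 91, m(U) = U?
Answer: 22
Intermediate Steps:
t(s) = -91 + s
Z(q) = 107 (Z(q) = -3 + (-2 - 1*(-112)) = -3 + (-2 + 112) = -3 + 110 = 107)
Z(43) + t(m(g(-5))) = 107 + (-91 + 6) = 107 - 85 = 22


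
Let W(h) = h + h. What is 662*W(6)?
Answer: 7944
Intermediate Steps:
W(h) = 2*h
662*W(6) = 662*(2*6) = 662*12 = 7944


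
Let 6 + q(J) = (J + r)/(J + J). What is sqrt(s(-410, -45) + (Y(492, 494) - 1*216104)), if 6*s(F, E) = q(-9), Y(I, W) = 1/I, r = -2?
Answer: 2*I*sqrt(7356264690)/369 ≈ 464.87*I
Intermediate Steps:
q(J) = -6 + (-2 + J)/(2*J) (q(J) = -6 + (J - 2)/(J + J) = -6 + (-2 + J)/((2*J)) = -6 + (-2 + J)*(1/(2*J)) = -6 + (-2 + J)/(2*J))
s(F, E) = -97/108 (s(F, E) = (-11/2 - 1/(-9))/6 = (-11/2 - 1*(-1/9))/6 = (-11/2 + 1/9)/6 = (1/6)*(-97/18) = -97/108)
sqrt(s(-410, -45) + (Y(492, 494) - 1*216104)) = sqrt(-97/108 + (1/492 - 1*216104)) = sqrt(-97/108 + (1/492 - 216104)) = sqrt(-97/108 - 106323167/492) = sqrt(-239228120/1107) = 2*I*sqrt(7356264690)/369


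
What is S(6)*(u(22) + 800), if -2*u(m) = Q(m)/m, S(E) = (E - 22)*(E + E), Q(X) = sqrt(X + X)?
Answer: -153600 + 96*sqrt(11)/11 ≈ -1.5357e+5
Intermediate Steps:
Q(X) = sqrt(2)*sqrt(X) (Q(X) = sqrt(2*X) = sqrt(2)*sqrt(X))
S(E) = 2*E*(-22 + E) (S(E) = (-22 + E)*(2*E) = 2*E*(-22 + E))
u(m) = -sqrt(2)/(2*sqrt(m)) (u(m) = -sqrt(2)*sqrt(m)/(2*m) = -sqrt(2)/(2*sqrt(m)))
S(6)*(u(22) + 800) = (2*6*(-22 + 6))*(-sqrt(2)/(2*sqrt(22)) + 800) = (2*6*(-16))*(-sqrt(2)*sqrt(22)/22/2 + 800) = -192*(-sqrt(11)/22 + 800) = -192*(800 - sqrt(11)/22) = -153600 + 96*sqrt(11)/11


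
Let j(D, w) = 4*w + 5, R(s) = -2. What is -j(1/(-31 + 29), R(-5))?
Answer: 3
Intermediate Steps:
j(D, w) = 5 + 4*w
-j(1/(-31 + 29), R(-5)) = -(5 + 4*(-2)) = -(5 - 8) = -1*(-3) = 3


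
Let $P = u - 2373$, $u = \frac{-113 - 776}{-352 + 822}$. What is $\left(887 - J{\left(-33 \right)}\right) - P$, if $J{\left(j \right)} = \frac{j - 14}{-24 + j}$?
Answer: $\frac{87363983}{26790} \approx 3261.1$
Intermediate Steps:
$J{\left(j \right)} = \frac{-14 + j}{-24 + j}$
$u = - \frac{889}{470} \approx -1.8915$
$P = - \frac{1116199}{470}$ ($P = - \frac{889}{470} - 2373 = - \frac{1116199}{470} \approx -2374.9$)
$\left(887 - J{\left(-33 \right)}\right) - P = \left(887 - \frac{-14 - 33}{-24 - 33}\right) - - \frac{1116199}{470} = \left(887 - \frac{1}{-57} \left(-47\right)\right) + \frac{1116199}{470} = \left(887 - \left(- \frac{1}{57}\right) \left(-47\right)\right) + \frac{1116199}{470} = \left(887 - \frac{47}{57}\right) + \frac{1116199}{470} = \frac{50512}{57} + \frac{1116199}{470} = \frac{87363983}{26790}$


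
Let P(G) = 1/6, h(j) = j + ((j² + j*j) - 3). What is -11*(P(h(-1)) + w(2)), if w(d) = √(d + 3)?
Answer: -11/6 - 11*√5 ≈ -26.430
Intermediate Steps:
w(d) = √(3 + d)
h(j) = -3 + j + 2*j² (h(j) = j + ((j² + j²) - 3) = j + (2*j² - 3) = j + (-3 + 2*j²) = -3 + j + 2*j²)
P(G) = ⅙
-11*(P(h(-1)) + w(2)) = -11*(⅙ + √(3 + 2)) = -11*(⅙ + √5) = -11/6 - 11*√5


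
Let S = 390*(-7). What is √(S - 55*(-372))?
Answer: 3*√1970 ≈ 133.15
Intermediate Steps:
S = -2730
√(S - 55*(-372)) = √(-2730 - 55*(-372)) = √(-2730 + 20460) = √17730 = 3*√1970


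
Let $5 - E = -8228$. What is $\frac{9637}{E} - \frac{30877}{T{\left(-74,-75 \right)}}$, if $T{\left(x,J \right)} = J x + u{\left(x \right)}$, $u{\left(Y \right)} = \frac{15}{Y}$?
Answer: $- \frac{1350344899}{307379055} \approx -4.3931$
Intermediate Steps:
$E = 8233$ ($E = 5 - -8228 = 5 + 8228 = 8233$)
$T{\left(x,J \right)} = \frac{15}{x} + J x$ ($T{\left(x,J \right)} = J x + \frac{15}{x} = \frac{15}{x} + J x$)
$\frac{9637}{E} - \frac{30877}{T{\left(-74,-75 \right)}} = \frac{9637}{8233} - \frac{30877}{\frac{15}{-74} - -5550} = 9637 \cdot \frac{1}{8233} - \frac{30877}{15 \left(- \frac{1}{74}\right) + 5550} = \frac{9637}{8233} - \frac{30877}{- \frac{15}{74} + 5550} = \frac{9637}{8233} - \frac{30877}{\frac{410685}{74}} = \frac{9637}{8233} - \frac{207718}{37335} = - \frac{1350344899}{307379055}$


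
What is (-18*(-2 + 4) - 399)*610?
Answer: -265350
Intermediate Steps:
(-18*(-2 + 4) - 399)*610 = (-18*2 - 399)*610 = (-36 - 399)*610 = -435*610 = -265350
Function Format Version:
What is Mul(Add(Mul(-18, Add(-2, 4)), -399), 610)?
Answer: -265350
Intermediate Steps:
Mul(Add(Mul(-18, Add(-2, 4)), -399), 610) = Mul(Add(Mul(-18, 2), -399), 610) = Mul(Add(-36, -399), 610) = Mul(-435, 610) = -265350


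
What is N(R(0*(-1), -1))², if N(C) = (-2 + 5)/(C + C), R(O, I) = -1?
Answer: 9/4 ≈ 2.2500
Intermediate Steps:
N(C) = 3/(2*C) (N(C) = 3/((2*C)) = 3*(1/(2*C)) = 3/(2*C))
N(R(0*(-1), -1))² = ((3/2)/(-1))² = ((3/2)*(-1))² = (-3/2)² = 9/4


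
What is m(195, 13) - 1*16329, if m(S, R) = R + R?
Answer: -16303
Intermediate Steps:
m(S, R) = 2*R
m(195, 13) - 1*16329 = 2*13 - 1*16329 = 26 - 16329 = -16303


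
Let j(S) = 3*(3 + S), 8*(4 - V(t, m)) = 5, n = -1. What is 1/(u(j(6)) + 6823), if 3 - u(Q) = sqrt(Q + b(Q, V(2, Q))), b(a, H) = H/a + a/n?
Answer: 54608/372754207 + 2*sqrt(2)/372754207 ≈ 0.00014651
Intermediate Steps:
V(t, m) = 27/8 (V(t, m) = 4 - 1/8*5 = 4 - 5/8 = 27/8)
b(a, H) = -a + H/a (b(a, H) = H/a + a/(-1) = H/a + a*(-1) = H/a - a = -a + H/a)
j(S) = 9 + 3*S
u(Q) = 3 - 3*sqrt(6)*sqrt(1/Q)/4 (u(Q) = 3 - sqrt(Q + (-Q + 27/(8*Q))) = 3 - sqrt(27/(8*Q)) = 3 - 3*sqrt(6)*sqrt(1/Q)/4)
1/(u(j(6)) + 6823) = 1/((3 - 3*sqrt(6)*sqrt(1/(9 + 3*6))/4) + 6823) = 1/((3 - 3*sqrt(6)*sqrt(1/(9 + 18))/4) + 6823) = 1/((3 - 3*sqrt(6)*sqrt(1/27)/4) + 6823) = 1/((3 - 3*sqrt(6)*sqrt(3)/9/4) + 6823) = 1/((3 - sqrt(2)/4) + 6823) = 1/(6826 - sqrt(2)/4)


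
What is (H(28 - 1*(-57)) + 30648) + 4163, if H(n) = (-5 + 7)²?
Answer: 34815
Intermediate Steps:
H(n) = 4 (H(n) = 2² = 4)
(H(28 - 1*(-57)) + 30648) + 4163 = (4 + 30648) + 4163 = 30652 + 4163 = 34815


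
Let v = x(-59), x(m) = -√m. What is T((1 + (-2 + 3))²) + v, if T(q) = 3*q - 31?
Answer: -19 - I*√59 ≈ -19.0 - 7.6811*I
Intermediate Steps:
v = -I*√59 (v = -√(-59) = -I*√59 ≈ -7.6811*I)
T(q) = -31 + 3*q
T((1 + (-2 + 3))²) + v = (-31 + 3*(1 + (-2 + 3))²) - I*√59 = (-31 + 3*(1 + 1)²) - I*√59 = (-31 + 3*2²) - I*√59 = (-31 + 3*4) - I*√59 = (-31 + 12) - I*√59 = -19 - I*√59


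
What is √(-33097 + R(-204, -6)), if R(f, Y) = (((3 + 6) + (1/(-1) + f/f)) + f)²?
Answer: 8*√77 ≈ 70.200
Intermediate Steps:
R(f, Y) = (9 + f)² (R(f, Y) = ((9 + (1*(-1) + 1)) + f)² = ((9 + (-1 + 1)) + f)² = ((9 + 0) + f)² = (9 + f)²)
√(-33097 + R(-204, -6)) = √(-33097 + (9 - 204)²) = √(-33097 + (-195)²) = √(-33097 + 38025) = √4928 = 8*√77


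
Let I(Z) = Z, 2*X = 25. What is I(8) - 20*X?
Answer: -242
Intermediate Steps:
X = 25/2 (X = (1/2)*25 = 25/2 ≈ 12.500)
I(8) - 20*X = 8 - 20*25/2 = 8 - 250 = -242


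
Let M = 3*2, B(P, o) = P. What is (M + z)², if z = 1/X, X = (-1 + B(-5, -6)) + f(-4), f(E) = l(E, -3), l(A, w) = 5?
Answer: 25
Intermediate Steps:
f(E) = 5
M = 6
X = -1 (X = (-1 - 5) + 5 = -6 + 5 = -1)
z = -1 (z = 1/(-1) = -1)
(M + z)² = (6 - 1)² = 5² = 25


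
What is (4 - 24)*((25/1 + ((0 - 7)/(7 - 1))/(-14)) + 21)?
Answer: -2765/3 ≈ -921.67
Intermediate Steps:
(4 - 24)*((25/1 + ((0 - 7)/(7 - 1))/(-14)) + 21) = -20*((25*1 - 7/6*(-1/14)) + 21) = -20*((25 - 7*⅙*(-1/14)) + 21) = -20*((25 - 7/6*(-1/14)) + 21) = -20*((25 + 1/12) + 21) = -20*(301/12 + 21) = -20*553/12 = -2765/3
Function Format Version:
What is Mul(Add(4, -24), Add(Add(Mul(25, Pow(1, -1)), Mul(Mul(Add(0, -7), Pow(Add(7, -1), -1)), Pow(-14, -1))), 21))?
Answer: Rational(-2765, 3) ≈ -921.67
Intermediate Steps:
Mul(Add(4, -24), Add(Add(Mul(25, Pow(1, -1)), Mul(Mul(Add(0, -7), Pow(Add(7, -1), -1)), Pow(-14, -1))), 21)) = Mul(-20, Add(Add(Mul(25, 1), Mul(Mul(-7, Pow(6, -1)), Rational(-1, 14))), 21)) = Mul(-20, Add(Add(25, Mul(Mul(-7, Rational(1, 6)), Rational(-1, 14))), 21)) = Mul(-20, Add(Add(25, Mul(Rational(-7, 6), Rational(-1, 14))), 21)) = Mul(-20, Add(Add(25, Rational(1, 12)), 21)) = Mul(-20, Add(Rational(301, 12), 21)) = Mul(-20, Rational(553, 12)) = Rational(-2765, 3)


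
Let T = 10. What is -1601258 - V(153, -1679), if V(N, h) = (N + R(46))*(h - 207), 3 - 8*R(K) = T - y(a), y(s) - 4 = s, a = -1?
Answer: -1313643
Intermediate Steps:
y(s) = 4 + s
R(K) = -½ (R(K) = 3/8 - (10 - (4 - 1))/8 = 3/8 - (10 - 1*3)/8 = 3/8 - (10 - 3)/8 = 3/8 - ⅛*7 = 3/8 - 7/8 = -½)
V(N, h) = (-207 + h)*(-½ + N) (V(N, h) = (N - ½)*(h - 207) = (-½ + N)*(-207 + h) = (-207 + h)*(-½ + N))
-1601258 - V(153, -1679) = -1601258 - (207/2 - 207*153 - ½*(-1679) + 153*(-1679)) = -1601258 - (207/2 - 31671 + 1679/2 - 256887) = -1601258 - 1*(-287615) = -1601258 + 287615 = -1313643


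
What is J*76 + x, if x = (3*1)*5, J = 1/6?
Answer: 83/3 ≈ 27.667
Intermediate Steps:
J = 1/6 ≈ 0.16667
x = 15 (x = 3*5 = 15)
J*76 + x = (1/6)*76 + 15 = 38/3 + 15 = 83/3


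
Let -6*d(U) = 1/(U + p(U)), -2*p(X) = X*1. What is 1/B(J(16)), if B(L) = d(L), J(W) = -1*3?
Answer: 9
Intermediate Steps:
p(X) = -X/2
J(W) = -3
d(U) = -1/(3*U) (d(U) = -1/(6*(U - U/2)) = -2/U/6 = -1/(3*U))
B(L) = -1/(3*L)
1/B(J(16)) = 1/(-⅓/(-3)) = 1/(-⅓*(-⅓)) = 1/(⅑) = 9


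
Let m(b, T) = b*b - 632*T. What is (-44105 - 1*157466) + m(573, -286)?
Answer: 307510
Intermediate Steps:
m(b, T) = b² - 632*T
(-44105 - 1*157466) + m(573, -286) = (-44105 - 1*157466) + (573² - 632*(-286)) = (-44105 - 157466) + (328329 + 180752) = -201571 + 509081 = 307510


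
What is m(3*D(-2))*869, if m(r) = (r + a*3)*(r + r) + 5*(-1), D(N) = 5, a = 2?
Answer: 543125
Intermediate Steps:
m(r) = -5 + 2*r*(6 + r) (m(r) = (r + 2*3)*(r + r) + 5*(-1) = (r + 6)*(2*r) - 5 = (6 + r)*(2*r) - 5 = 2*r*(6 + r) - 5 = -5 + 2*r*(6 + r))
m(3*D(-2))*869 = (-5 + 2*(3*5)² + 12*(3*5))*869 = (-5 + 2*15² + 12*15)*869 = (-5 + 2*225 + 180)*869 = (-5 + 450 + 180)*869 = 625*869 = 543125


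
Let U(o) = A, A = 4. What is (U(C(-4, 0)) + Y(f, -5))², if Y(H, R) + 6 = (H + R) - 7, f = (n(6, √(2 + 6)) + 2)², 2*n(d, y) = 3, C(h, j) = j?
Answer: 49/16 ≈ 3.0625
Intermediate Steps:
n(d, y) = 3/2 (n(d, y) = (½)*3 = 3/2)
U(o) = 4
f = 49/4 (f = (3/2 + 2)² = (7/2)² = 49/4 ≈ 12.250)
Y(H, R) = -13 + H + R (Y(H, R) = -6 + ((H + R) - 7) = -6 + (-7 + H + R) = -13 + H + R)
(U(C(-4, 0)) + Y(f, -5))² = (4 + (-13 + 49/4 - 5))² = (4 - 23/4)² = (-7/4)² = 49/16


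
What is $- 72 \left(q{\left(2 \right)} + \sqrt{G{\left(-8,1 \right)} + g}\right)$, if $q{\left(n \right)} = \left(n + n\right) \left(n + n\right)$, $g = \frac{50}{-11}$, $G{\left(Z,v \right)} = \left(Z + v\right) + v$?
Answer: $-1152 - \frac{144 i \sqrt{319}}{11} \approx -1152.0 - 233.81 i$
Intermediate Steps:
$G{\left(Z,v \right)} = Z + 2 v$
$g = - \frac{50}{11}$ ($g = 50 \left(- \frac{1}{11}\right) = - \frac{50}{11} \approx -4.5455$)
$q{\left(n \right)} = 4 n^{2}$ ($q{\left(n \right)} = 2 n 2 n = 4 n^{2}$)
$- 72 \left(q{\left(2 \right)} + \sqrt{G{\left(-8,1 \right)} + g}\right) = - 72 \left(4 \cdot 2^{2} + \sqrt{\left(-8 + 2 \cdot 1\right) - \frac{50}{11}}\right) = - 72 \left(4 \cdot 4 + \sqrt{\left(-8 + 2\right) - \frac{50}{11}}\right) = - 72 \left(16 + \sqrt{-6 - \frac{50}{11}}\right) = - 72 \left(16 + \sqrt{- \frac{116}{11}}\right) = - 72 \left(16 + \frac{2 i \sqrt{319}}{11}\right) = -1152 - \frac{144 i \sqrt{319}}{11}$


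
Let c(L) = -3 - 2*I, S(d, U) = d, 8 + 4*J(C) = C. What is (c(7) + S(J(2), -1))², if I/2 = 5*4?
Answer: 28561/4 ≈ 7140.3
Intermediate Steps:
J(C) = -2 + C/4
I = 40 (I = 2*(5*4) = 2*20 = 40)
c(L) = -83 (c(L) = -3 - 2*40 = -3 - 80 = -83)
(c(7) + S(J(2), -1))² = (-83 + (-2 + (¼)*2))² = (-83 + (-2 + ½))² = (-83 - 3/2)² = (-169/2)² = 28561/4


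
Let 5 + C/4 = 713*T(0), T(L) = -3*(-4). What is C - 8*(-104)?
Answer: 35036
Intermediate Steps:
T(L) = 12
C = 34204 (C = -20 + 4*(713*12) = -20 + 4*8556 = -20 + 34224 = 34204)
C - 8*(-104) = 34204 - 8*(-104) = 34204 - 1*(-832) = 34204 + 832 = 35036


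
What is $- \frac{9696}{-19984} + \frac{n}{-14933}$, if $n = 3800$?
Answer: $\frac{4303198}{18651317} \approx 0.23072$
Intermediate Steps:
$- \frac{9696}{-19984} + \frac{n}{-14933} = - \frac{9696}{-19984} + \frac{3800}{-14933} = \left(-9696\right) \left(- \frac{1}{19984}\right) + 3800 \left(- \frac{1}{14933}\right) = \frac{606}{1249} - \frac{3800}{14933} = \frac{4303198}{18651317}$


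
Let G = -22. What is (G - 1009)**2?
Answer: 1062961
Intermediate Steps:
(G - 1009)**2 = (-22 - 1009)**2 = (-1031)**2 = 1062961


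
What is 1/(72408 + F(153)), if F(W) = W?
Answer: 1/72561 ≈ 1.3782e-5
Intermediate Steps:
1/(72408 + F(153)) = 1/(72408 + 153) = 1/72561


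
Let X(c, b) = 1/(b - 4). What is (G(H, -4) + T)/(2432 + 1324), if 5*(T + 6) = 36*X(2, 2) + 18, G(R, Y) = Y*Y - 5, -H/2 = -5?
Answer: 5/3756 ≈ 0.0013312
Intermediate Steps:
H = 10 (H = -2*(-5) = 10)
X(c, b) = 1/(-4 + b)
G(R, Y) = -5 + Y² (G(R, Y) = Y² - 5 = -5 + Y²)
T = -6 (T = -6 + (36/(-4 + 2) + 18)/5 = -6 + (36/(-2) + 18)/5 = -6 + (36*(-½) + 18)/5 = -6 + (-18 + 18)/5 = -6 + (⅕)*0 = -6 + 0 = -6)
(G(H, -4) + T)/(2432 + 1324) = ((-5 + (-4)²) - 6)/(2432 + 1324) = ((-5 + 16) - 6)/3756 = (11 - 6)*(1/3756) = 5*(1/3756) = 5/3756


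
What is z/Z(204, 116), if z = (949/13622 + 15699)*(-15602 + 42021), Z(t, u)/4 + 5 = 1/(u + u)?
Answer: -163843480643777/7893949 ≈ -2.0756e+7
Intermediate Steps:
Z(t, u) = -20 + 2/u (Z(t, u) = -20 + 4/(u + u) = -20 + 4/((2*u)) = -20 + 4*(1/(2*u)) = -20 + 2/u)
z = 5649775194613/13622 (z = (949*(1/13622) + 15699)*26419 = (949/13622 + 15699)*26419 = (213852727/13622)*26419 = 5649775194613/13622 ≈ 4.1475e+8)
z/Z(204, 116) = 5649775194613/(13622*(-20 + 2/116)) = 5649775194613/(13622*(-20 + 2*(1/116))) = 5649775194613/(13622*(-20 + 1/58)) = 5649775194613/(13622*(-1159/58)) = (5649775194613/13622)*(-58/1159) = -163843480643777/7893949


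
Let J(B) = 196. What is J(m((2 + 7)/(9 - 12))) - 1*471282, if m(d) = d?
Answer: -471086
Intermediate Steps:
J(m((2 + 7)/(9 - 12))) - 1*471282 = 196 - 1*471282 = 196 - 471282 = -471086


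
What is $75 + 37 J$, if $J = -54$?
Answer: $-1923$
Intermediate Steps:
$75 + 37 J = 75 + 37 \left(-54\right) = 75 - 1998 = -1923$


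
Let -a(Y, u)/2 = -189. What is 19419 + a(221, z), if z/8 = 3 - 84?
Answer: 19797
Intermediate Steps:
z = -648 (z = 8*(3 - 84) = 8*(-81) = -648)
a(Y, u) = 378 (a(Y, u) = -2*(-189) = 378)
19419 + a(221, z) = 19419 + 378 = 19797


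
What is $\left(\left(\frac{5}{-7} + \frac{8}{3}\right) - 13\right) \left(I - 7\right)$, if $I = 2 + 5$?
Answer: $0$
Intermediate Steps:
$I = 7$
$\left(\left(\frac{5}{-7} + \frac{8}{3}\right) - 13\right) \left(I - 7\right) = \left(\left(\frac{5}{-7} + \frac{8}{3}\right) - 13\right) \left(7 - 7\right) = \left(\left(5 \left(- \frac{1}{7}\right) + 8 \cdot \frac{1}{3}\right) - 13\right) \left(7 - 7\right) = \left(\left(- \frac{5}{7} + \frac{8}{3}\right) - 13\right) 0 = \left(\frac{41}{21} - 13\right) 0 = \left(- \frac{232}{21}\right) 0 = 0$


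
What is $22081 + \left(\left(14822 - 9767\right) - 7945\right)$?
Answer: $19191$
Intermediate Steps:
$22081 + \left(\left(14822 - 9767\right) - 7945\right) = 22081 + \left(5055 - 7945\right) = 22081 - 2890 = 19191$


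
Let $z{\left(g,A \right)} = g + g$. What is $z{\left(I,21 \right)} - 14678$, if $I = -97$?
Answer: $-14872$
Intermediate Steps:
$z{\left(g,A \right)} = 2 g$
$z{\left(I,21 \right)} - 14678 = 2 \left(-97\right) - 14678 = -194 - 14678 = -14872$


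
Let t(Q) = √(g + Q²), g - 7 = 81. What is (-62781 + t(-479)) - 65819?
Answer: -128600 + √229529 ≈ -1.2812e+5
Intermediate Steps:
g = 88 (g = 7 + 81 = 88)
t(Q) = √(88 + Q²)
(-62781 + t(-479)) - 65819 = (-62781 + √(88 + (-479)²)) - 65819 = (-62781 + √(88 + 229441)) - 65819 = (-62781 + √229529) - 65819 = -128600 + √229529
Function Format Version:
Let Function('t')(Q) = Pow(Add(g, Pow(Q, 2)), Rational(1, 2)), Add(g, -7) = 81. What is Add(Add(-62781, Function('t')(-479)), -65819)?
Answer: Add(-128600, Pow(229529, Rational(1, 2))) ≈ -1.2812e+5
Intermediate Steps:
g = 88 (g = Add(7, 81) = 88)
Function('t')(Q) = Pow(Add(88, Pow(Q, 2)), Rational(1, 2))
Add(Add(-62781, Function('t')(-479)), -65819) = Add(Add(-62781, Pow(Add(88, Pow(-479, 2)), Rational(1, 2))), -65819) = Add(Add(-62781, Pow(Add(88, 229441), Rational(1, 2))), -65819) = Add(Add(-62781, Pow(229529, Rational(1, 2))), -65819) = Add(-128600, Pow(229529, Rational(1, 2)))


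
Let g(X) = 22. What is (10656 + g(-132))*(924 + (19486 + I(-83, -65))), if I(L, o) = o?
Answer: 217243910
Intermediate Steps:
(10656 + g(-132))*(924 + (19486 + I(-83, -65))) = (10656 + 22)*(924 + (19486 - 65)) = 10678*(924 + 19421) = 10678*20345 = 217243910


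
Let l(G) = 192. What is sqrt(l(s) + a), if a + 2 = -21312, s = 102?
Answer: I*sqrt(21122) ≈ 145.33*I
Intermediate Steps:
a = -21314 (a = -2 - 21312 = -21314)
sqrt(l(s) + a) = sqrt(192 - 21314) = sqrt(-21122) = I*sqrt(21122)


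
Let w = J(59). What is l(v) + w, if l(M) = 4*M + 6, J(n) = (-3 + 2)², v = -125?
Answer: -493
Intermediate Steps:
J(n) = 1 (J(n) = (-1)² = 1)
w = 1
l(M) = 6 + 4*M
l(v) + w = (6 + 4*(-125)) + 1 = (6 - 500) + 1 = -494 + 1 = -493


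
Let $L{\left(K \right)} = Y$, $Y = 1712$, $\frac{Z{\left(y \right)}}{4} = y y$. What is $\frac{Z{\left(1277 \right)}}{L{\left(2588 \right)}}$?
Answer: $\frac{1630729}{428} \approx 3810.1$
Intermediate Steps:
$Z{\left(y \right)} = 4 y^{2}$ ($Z{\left(y \right)} = 4 y y = 4 y^{2}$)
$L{\left(K \right)} = 1712$
$\frac{Z{\left(1277 \right)}}{L{\left(2588 \right)}} = \frac{4 \cdot 1277^{2}}{1712} = 4 \cdot 1630729 \cdot \frac{1}{1712} = 6522916 \cdot \frac{1}{1712} = \frac{1630729}{428}$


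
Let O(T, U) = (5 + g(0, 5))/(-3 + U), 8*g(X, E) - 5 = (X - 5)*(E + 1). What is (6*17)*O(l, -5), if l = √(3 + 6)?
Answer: -765/32 ≈ -23.906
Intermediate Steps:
g(X, E) = 5/8 + (1 + E)*(-5 + X)/8 (g(X, E) = 5/8 + ((X - 5)*(E + 1))/8 = 5/8 + ((-5 + X)*(1 + E))/8 = 5/8 + ((1 + E)*(-5 + X))/8 = 5/8 + (1 + E)*(-5 + X)/8)
l = 3 (l = √9 = 3)
O(T, U) = 15/(8*(-3 + U)) (O(T, U) = (5 + (-5/8*5 + (⅛)*0 + (⅛)*5*0))/(-3 + U) = (5 + (-25/8 + 0 + 0))/(-3 + U) = (5 - 25/8)/(-3 + U) = 15/(8*(-3 + U)))
(6*17)*O(l, -5) = (6*17)*(15/(8*(-3 - 5))) = 102*((15/8)/(-8)) = 102*((15/8)*(-⅛)) = 102*(-15/64) = -765/32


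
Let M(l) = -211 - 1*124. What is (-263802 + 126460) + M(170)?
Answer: -137677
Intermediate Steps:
M(l) = -335 (M(l) = -211 - 124 = -335)
(-263802 + 126460) + M(170) = (-263802 + 126460) - 335 = -137342 - 335 = -137677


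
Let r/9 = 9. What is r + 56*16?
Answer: 977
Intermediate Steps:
r = 81 (r = 9*9 = 81)
r + 56*16 = 81 + 56*16 = 81 + 896 = 977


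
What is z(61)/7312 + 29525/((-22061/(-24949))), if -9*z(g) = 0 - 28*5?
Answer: 12118860261835/362947572 ≈ 33390.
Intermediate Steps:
z(g) = 140/9 (z(g) = -(0 - 28*5)/9 = -(0 - 7*20)/9 = -(0 - 140)/9 = -1/9*(-140) = 140/9)
z(61)/7312 + 29525/((-22061/(-24949))) = (140/9)/7312 + 29525/((-22061/(-24949))) = (140/9)*(1/7312) + 29525/((-22061*(-1/24949))) = 35/16452 + 29525/(22061/24949) = 35/16452 + 29525*(24949/22061) = 35/16452 + 736619225/22061 = 12118860261835/362947572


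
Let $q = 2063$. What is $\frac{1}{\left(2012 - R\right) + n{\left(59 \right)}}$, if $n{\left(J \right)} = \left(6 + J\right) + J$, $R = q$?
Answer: $\frac{1}{73} \approx 0.013699$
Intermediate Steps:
$R = 2063$
$n{\left(J \right)} = 6 + 2 J$
$\frac{1}{\left(2012 - R\right) + n{\left(59 \right)}} = \frac{1}{\left(2012 - 2063\right) + \left(6 + 2 \cdot 59\right)} = \frac{1}{\left(2012 - 2063\right) + \left(6 + 118\right)} = \frac{1}{-51 + 124} = \frac{1}{73}$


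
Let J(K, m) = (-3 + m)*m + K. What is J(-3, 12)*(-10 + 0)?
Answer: -1050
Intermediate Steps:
J(K, m) = K + m*(-3 + m) (J(K, m) = m*(-3 + m) + K = K + m*(-3 + m))
J(-3, 12)*(-10 + 0) = (-3 + 12² - 3*12)*(-10 + 0) = (-3 + 144 - 36)*(-10) = 105*(-10) = -1050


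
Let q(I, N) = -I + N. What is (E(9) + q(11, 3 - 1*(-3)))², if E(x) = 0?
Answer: 25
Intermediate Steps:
q(I, N) = N - I
(E(9) + q(11, 3 - 1*(-3)))² = (0 + ((3 - 1*(-3)) - 1*11))² = (0 + ((3 + 3) - 11))² = (0 + (6 - 11))² = (0 - 5)² = (-5)² = 25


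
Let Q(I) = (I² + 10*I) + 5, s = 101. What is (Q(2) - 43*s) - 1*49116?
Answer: -53430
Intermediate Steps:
Q(I) = 5 + I² + 10*I
(Q(2) - 43*s) - 1*49116 = ((5 + 2² + 10*2) - 43*101) - 1*49116 = ((5 + 4 + 20) - 4343) - 49116 = (29 - 4343) - 49116 = -4314 - 49116 = -53430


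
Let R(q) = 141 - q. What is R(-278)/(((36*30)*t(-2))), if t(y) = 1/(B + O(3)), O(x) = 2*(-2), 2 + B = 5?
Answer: -419/1080 ≈ -0.38796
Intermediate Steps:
B = 3 (B = -2 + 5 = 3)
O(x) = -4
t(y) = -1 (t(y) = 1/(3 - 4) = 1/(-1) = -1)
R(-278)/(((36*30)*t(-2))) = (141 - 1*(-278))/(((36*30)*(-1))) = (141 + 278)/((1080*(-1))) = 419/(-1080) = 419*(-1/1080) = -419/1080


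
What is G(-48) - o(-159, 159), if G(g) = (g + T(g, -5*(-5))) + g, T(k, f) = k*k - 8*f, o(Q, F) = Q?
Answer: 2167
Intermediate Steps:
T(k, f) = k² - 8*f
G(g) = -200 + g² + 2*g (G(g) = (g + (g² - (-40)*(-5))) + g = (g + (g² - 8*25)) + g = (g + (g² - 200)) + g = (g + (-200 + g²)) + g = (-200 + g + g²) + g = -200 + g² + 2*g)
G(-48) - o(-159, 159) = (-200 + (-48)² + 2*(-48)) - 1*(-159) = (-200 + 2304 - 96) + 159 = 2008 + 159 = 2167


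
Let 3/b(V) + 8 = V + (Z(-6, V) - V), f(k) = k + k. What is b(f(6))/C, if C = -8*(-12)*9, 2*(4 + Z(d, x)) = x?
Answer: -1/1728 ≈ -0.00057870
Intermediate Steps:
Z(d, x) = -4 + x/2
f(k) = 2*k
b(V) = 3/(-12 + V/2) (b(V) = 3/(-8 + (V + ((-4 + V/2) - V))) = 3/(-8 + (V + (-4 - V/2))) = 3/(-8 + (-4 + V/2)) = 3/(-12 + V/2))
C = 864 (C = 96*9 = 864)
b(f(6))/C = (6/(-24 + 2*6))/864 = (6/(-24 + 12))*(1/864) = (6/(-12))*(1/864) = (6*(-1/12))*(1/864) = -1/2*1/864 = -1/1728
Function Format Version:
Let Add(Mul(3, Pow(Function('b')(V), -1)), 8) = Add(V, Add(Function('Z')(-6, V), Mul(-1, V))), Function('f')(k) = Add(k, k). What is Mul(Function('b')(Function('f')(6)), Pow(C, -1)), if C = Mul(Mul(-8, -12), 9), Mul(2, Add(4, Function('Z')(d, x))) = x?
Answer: Rational(-1, 1728) ≈ -0.00057870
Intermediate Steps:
Function('Z')(d, x) = Add(-4, Mul(Rational(1, 2), x))
Function('f')(k) = Mul(2, k)
Function('b')(V) = Mul(3, Pow(Add(-12, Mul(Rational(1, 2), V)), -1)) (Function('b')(V) = Mul(3, Pow(Add(-8, Add(V, Add(Add(-4, Mul(Rational(1, 2), V)), Mul(-1, V)))), -1)) = Mul(3, Pow(Add(-8, Add(V, Add(-4, Mul(Rational(-1, 2), V)))), -1)) = Mul(3, Pow(Add(-8, Add(-4, Mul(Rational(1, 2), V))), -1)) = Mul(3, Pow(Add(-12, Mul(Rational(1, 2), V)), -1)))
C = 864 (C = Mul(96, 9) = 864)
Mul(Function('b')(Function('f')(6)), Pow(C, -1)) = Mul(Mul(6, Pow(Add(-24, Mul(2, 6)), -1)), Pow(864, -1)) = Mul(Mul(6, Pow(Add(-24, 12), -1)), Rational(1, 864)) = Mul(Mul(6, Pow(-12, -1)), Rational(1, 864)) = Mul(Mul(6, Rational(-1, 12)), Rational(1, 864)) = Mul(Rational(-1, 2), Rational(1, 864)) = Rational(-1, 1728)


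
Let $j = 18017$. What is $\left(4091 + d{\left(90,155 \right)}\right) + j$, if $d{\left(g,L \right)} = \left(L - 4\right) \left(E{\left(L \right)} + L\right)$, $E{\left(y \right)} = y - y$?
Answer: $45513$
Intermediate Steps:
$E{\left(y \right)} = 0$
$d{\left(g,L \right)} = L \left(-4 + L\right)$ ($d{\left(g,L \right)} = \left(L - 4\right) \left(0 + L\right) = \left(L - 4\right) L = \left(-4 + L\right) L = L \left(-4 + L\right)$)
$\left(4091 + d{\left(90,155 \right)}\right) + j = \left(4091 + 155 \left(-4 + 155\right)\right) + 18017 = \left(4091 + 155 \cdot 151\right) + 18017 = \left(4091 + 23405\right) + 18017 = 27496 + 18017 = 45513$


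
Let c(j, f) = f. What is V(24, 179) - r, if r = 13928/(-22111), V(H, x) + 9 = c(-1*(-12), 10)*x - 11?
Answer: 39150398/22111 ≈ 1770.6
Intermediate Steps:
V(H, x) = -20 + 10*x (V(H, x) = -9 + (10*x - 11) = -9 + (-11 + 10*x) = -20 + 10*x)
r = -13928/22111 (r = 13928*(-1/22111) = -13928/22111 ≈ -0.62991)
V(24, 179) - r = (-20 + 10*179) - 1*(-13928/22111) = (-20 + 1790) + 13928/22111 = 1770 + 13928/22111 = 39150398/22111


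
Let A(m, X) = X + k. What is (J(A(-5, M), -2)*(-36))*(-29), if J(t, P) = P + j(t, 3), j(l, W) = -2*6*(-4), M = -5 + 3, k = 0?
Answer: 48024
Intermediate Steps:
M = -2
A(m, X) = X (A(m, X) = X + 0 = X)
j(l, W) = 48 (j(l, W) = -12*(-4) = 48)
J(t, P) = 48 + P (J(t, P) = P + 48 = 48 + P)
(J(A(-5, M), -2)*(-36))*(-29) = ((48 - 2)*(-36))*(-29) = (46*(-36))*(-29) = -1656*(-29) = 48024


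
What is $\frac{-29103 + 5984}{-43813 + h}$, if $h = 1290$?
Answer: $\frac{23119}{42523} \approx 0.54368$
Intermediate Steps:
$\frac{-29103 + 5984}{-43813 + h} = \frac{-29103 + 5984}{-43813 + 1290} = - \frac{23119}{-42523} = \left(-23119\right) \left(- \frac{1}{42523}\right) = \frac{23119}{42523}$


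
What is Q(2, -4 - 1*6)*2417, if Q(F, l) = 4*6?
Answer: 58008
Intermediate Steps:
Q(F, l) = 24
Q(2, -4 - 1*6)*2417 = 24*2417 = 58008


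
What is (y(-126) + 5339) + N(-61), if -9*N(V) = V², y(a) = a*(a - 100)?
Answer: 300614/9 ≈ 33402.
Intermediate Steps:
y(a) = a*(-100 + a)
N(V) = -V²/9
(y(-126) + 5339) + N(-61) = (-126*(-100 - 126) + 5339) - ⅑*(-61)² = (-126*(-226) + 5339) - ⅑*3721 = (28476 + 5339) - 3721/9 = 33815 - 3721/9 = 300614/9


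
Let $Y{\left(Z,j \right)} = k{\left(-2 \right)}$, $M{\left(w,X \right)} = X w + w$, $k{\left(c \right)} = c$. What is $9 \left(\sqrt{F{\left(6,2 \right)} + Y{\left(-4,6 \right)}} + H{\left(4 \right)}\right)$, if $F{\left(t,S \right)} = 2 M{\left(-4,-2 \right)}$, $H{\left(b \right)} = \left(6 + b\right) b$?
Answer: $360 + 9 \sqrt{6} \approx 382.05$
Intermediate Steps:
$H{\left(b \right)} = b \left(6 + b\right)$
$M{\left(w,X \right)} = w + X w$
$Y{\left(Z,j \right)} = -2$
$F{\left(t,S \right)} = 8$ ($F{\left(t,S \right)} = 2 \left(- 4 \left(1 - 2\right)\right) = 2 \left(\left(-4\right) \left(-1\right)\right) = 2 \cdot 4 = 8$)
$9 \left(\sqrt{F{\left(6,2 \right)} + Y{\left(-4,6 \right)}} + H{\left(4 \right)}\right) = 9 \left(\sqrt{8 - 2} + 4 \left(6 + 4\right)\right) = 9 \left(\sqrt{6} + 4 \cdot 10\right) = 9 \left(\sqrt{6} + 40\right) = 9 \left(40 + \sqrt{6}\right) = 360 + 9 \sqrt{6}$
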